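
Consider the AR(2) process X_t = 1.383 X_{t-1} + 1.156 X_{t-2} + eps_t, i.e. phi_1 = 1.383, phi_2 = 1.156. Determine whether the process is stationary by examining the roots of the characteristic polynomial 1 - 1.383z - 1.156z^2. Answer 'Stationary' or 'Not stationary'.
\text{Not stationary}

The AR(p) characteristic polynomial is P(z) = 1 - 1.383z - 1.156z^2.
Stationarity requires all roots to lie outside the unit circle, i.e. |z| > 1 for every root.
Set 1 + (-1.383) z + (-1.156) z^2 = 0, i.e. a z^2 + b z + c = 0 with a = -1.156, b = -1.383, c = 1.
Discriminant D = b^2 - 4ac = (-1.383)^2 - 4*(-1.156)*1 = 1.912689 - (-4.624) = 6.536689.
D >= 0, so the roots are real: z = (-b +/- sqrt(D)) / (2a) = (1.383 +/- 2.556695) / (-2.312).
  z_1 = (1.383 + 2.556695) / (-2.312) = -1.704,   |z_1| = 1.704.
  z_2 = (1.383 - 2.556695) / (-2.312) = 0.5077,   |z_2| = 0.5077.
Moduli of all roots: 1.7040, 0.5077.
All moduli strictly greater than 1? No.
Verdict: Not stationary.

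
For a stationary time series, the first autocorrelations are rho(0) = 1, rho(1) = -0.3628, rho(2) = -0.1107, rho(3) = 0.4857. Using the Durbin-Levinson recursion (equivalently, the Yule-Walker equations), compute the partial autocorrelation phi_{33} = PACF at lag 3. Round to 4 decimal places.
\phi_{33} = 0.4160

The PACF at lag k is phi_{kk}, the last component of the solution
to the Yule-Walker system G_k phi = r_k where
  (G_k)_{ij} = rho(|i - j|), (r_k)_i = rho(i), i,j = 1..k.
Equivalently, Durbin-Levinson gives phi_{kk} iteratively:
  phi_{11} = rho(1)
  phi_{kk} = [rho(k) - sum_{j=1..k-1} phi_{k-1,j} rho(k-j)]
            / [1 - sum_{j=1..k-1} phi_{k-1,j} rho(j)],
  phi_{k,j} = phi_{k-1,j} - phi_{kk} phi_{k-1,k-j},  j = 1..k-1.
Step k = 1:
  phi_11 = rho(1) = -0.3628.
Step k = 2:
  phi_22 = [rho(2) - phi_11 rho(1)] / [1 - phi_11 rho(1)] = [-0.1107 - (-0.3628)(-0.3628)] / [1 - (-0.3628)(-0.3628)]
         = -0.24232384 / 0.86837616 = -0.279054.
  Update: phi_21 = phi_11 - phi_22 phi_11 = -0.3628 - (-0.279054)(-0.3628) = -0.464041.
Step k = 3:
  phi_33 = [rho(3) - phi_21 rho(2) - phi_22 rho(1)] / [1 - phi_21 rho(1) - phi_22 rho(2)]
    numerator   = 0.4857 - (-0.464041)(-0.1107) - (-0.279054)(-0.3628) = 0.33308989
    denominator = 1 - (-0.464041)(-0.3628) - (-0.279054)(-0.1107) = 0.80075472
  phi_33 = 0.33308989 / 0.80075472 = 0.416.
Therefore phi_{33} = 0.4160.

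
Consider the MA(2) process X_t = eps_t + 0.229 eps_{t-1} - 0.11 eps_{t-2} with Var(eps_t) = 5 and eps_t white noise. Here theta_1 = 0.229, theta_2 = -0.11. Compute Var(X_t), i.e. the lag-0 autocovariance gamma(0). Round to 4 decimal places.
\gamma(0) = 5.3227

For an MA(q) process X_t = eps_t + sum_i theta_i eps_{t-i} with
Var(eps_t) = sigma^2, the variance is
  gamma(0) = sigma^2 * (1 + sum_i theta_i^2).
  sum_i theta_i^2 = (0.229)^2 + (-0.11)^2 = 0.052441 + 0.0121 = 0.064541.
  gamma(0) = 5 * (1 + 0.064541) = 5 * 1.064541 = 5.322705, which rounds to 5.3227.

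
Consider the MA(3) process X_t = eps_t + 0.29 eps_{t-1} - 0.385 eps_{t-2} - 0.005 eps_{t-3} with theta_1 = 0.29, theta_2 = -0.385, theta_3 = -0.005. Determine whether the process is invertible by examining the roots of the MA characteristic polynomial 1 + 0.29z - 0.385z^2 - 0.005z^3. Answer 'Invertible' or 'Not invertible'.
\text{Invertible}

The MA(q) characteristic polynomial is P(z) = 1 + 0.29z - 0.385z^2 - 0.005z^3.
Invertibility requires all roots to lie outside the unit circle, i.e. |z| > 1 for every root.
Degree 3: look for a simple real root z0 first, then factor out (1 - z/z0) and solve the remaining quadratic.
Testing z0 = 2: P(2) = 1 + (0.29)(2) + (-0.385)(2)^2 + (-0.005)(2)^3
  = 1 + (0.58) + (-1.54) + (-0.04) = 0.  So z_0 = 2 is a root, |z_0| = 2.
Divide out the factor (1 - 0.5 z) = (1 - z/z0) (since 1/z0 = 0.5):
  P(z) = (1 - 0.5 z)(1 + (0.79) z + (0.01) z^2)
  [check: z-coef 0.79 - (0.5) = 0.29; z^2-coef 0.01 - (0.5)(0.79) = -0.385; z^3-coef -(0.5)(0.01) = -0.005.]
Remaining roots from the quadratic factor 1 + (0.79) z + (0.01) z^2:
  Set 1 + (0.79) z + (0.01) z^2 = 0, i.e. a z^2 + b z + c = 0 with a = 0.01, b = 0.79, c = 1.
  Discriminant D = b^2 - 4ac = (0.79)^2 - 4*(0.01)*1 = 0.6241 - (0.04) = 0.5841.
  D >= 0, so the roots are real: z = (-b +/- sqrt(D)) / (2a) = (-0.79 +/- 0.764264) / (0.02).
    z_1 = (-0.79 + 0.764264) / (0.02) = -1.2868,   |z_1| = 1.2868.
    z_2 = (-0.79 - 0.764264) / (0.02) = -77.7132,   |z_2| = 77.7132.
Moduli of all roots: 2.0000, 1.2868, 77.7132.
All moduli strictly greater than 1? Yes.
Verdict: Invertible.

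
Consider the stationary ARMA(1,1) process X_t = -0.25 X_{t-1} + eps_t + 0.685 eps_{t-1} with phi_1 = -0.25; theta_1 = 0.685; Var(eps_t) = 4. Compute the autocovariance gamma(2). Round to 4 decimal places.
\gamma(2) = -0.3845

Multiply the model equation by X_{t-k} and take expectations. With theta_0 = psi_0 = 1 and psi_j the MA(infinity) weights, this gives
  gamma(k) - sum_i phi_i gamma(k-i) = c_k,
  c_k = sigma^2 * sum_{j=k..q} theta_j psi_{j-k}   (c_k = 0 for k > q),
using gamma(-m) = gamma(m).
psi-weights needed (psi_j = theta_j + sum_i phi_i psi_{j-i}):
  psi_1 = theta_1 + phi_1 = 0.685 + (-0.25) = 0.435
Right-hand sides:
  c_0 = sigma^2 (1 + theta_1 psi_1) = 4 * (1 + (0.685)(0.435)) = 4 * 1.297975 = 5.1919
  c_1 = sigma^2 theta_1 = 4 * (0.685) = 2.74
  c_2 = 0
Equations for k = 0 and k = 1 (AR order 1):
  gamma(0) = phi_1 gamma(1) + c_0
  gamma(1) = phi_1 gamma(0) + c_1
Substituting the second into the first: gamma(0) (1 - phi_1^2) = c_0 + phi_1 c_1, so
  gamma(0) = (c_0 + phi_1 c_1) / (1 - phi_1^2) = (5.1919 + (-0.25)(2.74)) / (1 - (-0.25)^2) = 4.5069 / 0.9375 = 4.80736.
  gamma(1) = phi_1 gamma(0) + c_1 = (-0.25)(4.80736) + (2.74) = 1.53816.
For k = 2 (> q): gamma(2) = phi_1 gamma(1) = (-0.25)(1.53816) = -0.38454.
Therefore gamma(2) = -0.3845 (to 4 decimal places).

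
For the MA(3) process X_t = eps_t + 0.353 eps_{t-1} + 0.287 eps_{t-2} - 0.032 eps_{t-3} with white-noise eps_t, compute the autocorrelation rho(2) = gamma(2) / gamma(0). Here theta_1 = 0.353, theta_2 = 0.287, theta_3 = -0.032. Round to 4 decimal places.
\rho(2) = 0.2282

For an MA(q) process with theta_0 = 1, the autocovariance is
  gamma(k) = sigma^2 * sum_{i=0..q-k} theta_i * theta_{i+k},
and rho(k) = gamma(k) / gamma(0). Sigma^2 cancels.
  numerator   = (1)*(0.287) + (0.353)*(-0.032) = 0.275704.
  denominator = (1)^2 + (0.353)^2 + (0.287)^2 + (-0.032)^2 = 1.208002.
  rho(2) = 0.275704 / 1.208002 = 0.2282.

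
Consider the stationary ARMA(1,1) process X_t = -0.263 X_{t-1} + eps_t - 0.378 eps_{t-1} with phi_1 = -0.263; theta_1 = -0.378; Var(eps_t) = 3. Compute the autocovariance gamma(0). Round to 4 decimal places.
\gamma(0) = 4.3242

Multiply the model equation by X_{t-k} and take expectations. With theta_0 = psi_0 = 1 and psi_j the MA(infinity) weights, this gives
  gamma(k) - sum_i phi_i gamma(k-i) = c_k,
  c_k = sigma^2 * sum_{j=k..q} theta_j psi_{j-k}   (c_k = 0 for k > q),
using gamma(-m) = gamma(m).
psi-weights needed (psi_j = theta_j + sum_i phi_i psi_{j-i}):
  psi_1 = theta_1 + phi_1 = -0.378 + (-0.263) = -0.641
Right-hand sides:
  c_0 = sigma^2 (1 + theta_1 psi_1) = 3 * (1 + (-0.378)(-0.641)) = 3 * 1.242298 = 3.726894
  c_1 = sigma^2 theta_1 = 3 * (-0.378) = -1.134
  c_2 = 0
Equations for k = 0 and k = 1 (AR order 1):
  gamma(0) = phi_1 gamma(1) + c_0
  gamma(1) = phi_1 gamma(0) + c_1
Substituting the second into the first: gamma(0) (1 - phi_1^2) = c_0 + phi_1 c_1, so
  gamma(0) = (c_0 + phi_1 c_1) / (1 - phi_1^2) = (3.726894 + (-0.263)(-1.134)) / (1 - (-0.263)^2) = 4.025136 / 0.930831 = 4.324239.
Therefore gamma(0) = 4.3242 (to 4 decimal places).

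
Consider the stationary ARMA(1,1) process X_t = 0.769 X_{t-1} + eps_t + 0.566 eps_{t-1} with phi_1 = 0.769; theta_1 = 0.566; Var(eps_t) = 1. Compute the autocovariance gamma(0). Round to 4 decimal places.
\gamma(0) = 5.3614

Multiply the model equation by X_{t-k} and take expectations. With theta_0 = psi_0 = 1 and psi_j the MA(infinity) weights, this gives
  gamma(k) - sum_i phi_i gamma(k-i) = c_k,
  c_k = sigma^2 * sum_{j=k..q} theta_j psi_{j-k}   (c_k = 0 for k > q),
using gamma(-m) = gamma(m).
psi-weights needed (psi_j = theta_j + sum_i phi_i psi_{j-i}):
  psi_1 = theta_1 + phi_1 = 0.566 + (0.769) = 1.335
Right-hand sides:
  c_0 = sigma^2 (1 + theta_1 psi_1) = 1 * (1 + (0.566)(1.335)) = 1 * 1.75561 = 1.75561
  c_1 = sigma^2 theta_1 = 1 * (0.566) = 0.566
  c_2 = 0
Equations for k = 0 and k = 1 (AR order 1):
  gamma(0) = phi_1 gamma(1) + c_0
  gamma(1) = phi_1 gamma(0) + c_1
Substituting the second into the first: gamma(0) (1 - phi_1^2) = c_0 + phi_1 c_1, so
  gamma(0) = (c_0 + phi_1 c_1) / (1 - phi_1^2) = (1.75561 + (0.769)(0.566)) / (1 - (0.769)^2) = 2.190864 / 0.408639 = 5.361368.
Therefore gamma(0) = 5.3614 (to 4 decimal places).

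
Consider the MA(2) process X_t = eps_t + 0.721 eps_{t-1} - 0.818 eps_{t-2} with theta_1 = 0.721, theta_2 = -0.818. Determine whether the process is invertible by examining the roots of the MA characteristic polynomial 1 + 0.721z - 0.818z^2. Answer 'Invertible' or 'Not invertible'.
\text{Not invertible}

The MA(q) characteristic polynomial is P(z) = 1 + 0.721z - 0.818z^2.
Invertibility requires all roots to lie outside the unit circle, i.e. |z| > 1 for every root.
Set 1 + (0.721) z + (-0.818) z^2 = 0, i.e. a z^2 + b z + c = 0 with a = -0.818, b = 0.721, c = 1.
Discriminant D = b^2 - 4ac = (0.721)^2 - 4*(-0.818)*1 = 0.519841 - (-3.272) = 3.791841.
D >= 0, so the roots are real: z = (-b +/- sqrt(D)) / (2a) = (-0.721 +/- 1.947265) / (-1.636).
  z_1 = (-0.721 + 1.947265) / (-1.636) = -0.7496,   |z_1| = 0.7496.
  z_2 = (-0.721 - 1.947265) / (-1.636) = 1.631,   |z_2| = 1.631.
Moduli of all roots: 0.7496, 1.6310.
All moduli strictly greater than 1? No.
Verdict: Not invertible.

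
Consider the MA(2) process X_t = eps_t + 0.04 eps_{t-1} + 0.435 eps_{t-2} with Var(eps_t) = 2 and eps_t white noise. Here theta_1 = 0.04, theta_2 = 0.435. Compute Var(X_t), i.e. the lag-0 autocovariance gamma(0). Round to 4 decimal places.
\gamma(0) = 2.3817

For an MA(q) process X_t = eps_t + sum_i theta_i eps_{t-i} with
Var(eps_t) = sigma^2, the variance is
  gamma(0) = sigma^2 * (1 + sum_i theta_i^2).
  sum_i theta_i^2 = (0.04)^2 + (0.435)^2 = 0.0016 + 0.189225 = 0.190825.
  gamma(0) = 2 * (1 + 0.190825) = 2 * 1.190825 = 2.38165, which rounds to 2.3817.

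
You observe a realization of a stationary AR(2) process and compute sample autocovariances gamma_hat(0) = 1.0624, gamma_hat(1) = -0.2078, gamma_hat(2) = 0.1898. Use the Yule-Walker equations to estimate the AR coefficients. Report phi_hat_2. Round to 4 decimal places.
\hat\phi_{2} = 0.1460

The Yule-Walker equations for an AR(p) process read, in matrix form,
  Gamma_p phi = r_p,   with   (Gamma_p)_{ij} = gamma(|i - j|),
                       (r_p)_i = gamma(i),   i,j = 1..p.
Substitute the sample gammas (Toeplitz matrix and right-hand side of size 2):
  Gamma_p = [[1.0624, -0.2078], [-0.2078, 1.0624]]
  r_p     = [-0.2078, 0.1898]
Written out:
  1.0624 phi_1 - 0.2078 phi_2 = -0.2078
  -0.2078 phi_1 + 1.0624 phi_2 = 0.1898
Solve by Cramer's rule:
  det = gamma(0)^2 - gamma(1)^2 = (1.0624)^2 - (-0.2078)^2 = 1.12869376 - 0.04318084 = 1.08551292
  phi_hat_1 = [gamma(1) gamma(0) - gamma(1) gamma(2)] / det = [(-0.2078)(1.0624) - (-0.2078)(0.1898)] / 1.08551292 = -0.18132628 / 1.08551292 = -0.167
  phi_hat_2 = [gamma(0) gamma(2) - gamma(1)^2] / det = [(1.0624)(0.1898) - (-0.2078)^2] / 1.08551292 = 0.15846268 / 1.08551292 = 0.146
So phi_hat = [-0.1670, 0.1460].
Therefore phi_hat_2 = 0.1460.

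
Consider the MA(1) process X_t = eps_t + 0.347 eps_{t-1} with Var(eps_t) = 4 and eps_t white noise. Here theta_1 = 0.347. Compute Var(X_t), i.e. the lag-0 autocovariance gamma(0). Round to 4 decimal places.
\gamma(0) = 4.4816

For an MA(q) process X_t = eps_t + sum_i theta_i eps_{t-i} with
Var(eps_t) = sigma^2, the variance is
  gamma(0) = sigma^2 * (1 + sum_i theta_i^2).
  sum_i theta_i^2 = (0.347)^2 = 0.120409.
  gamma(0) = 4 * (1 + 0.120409) = 4 * 1.120409 = 4.481636, which rounds to 4.4816.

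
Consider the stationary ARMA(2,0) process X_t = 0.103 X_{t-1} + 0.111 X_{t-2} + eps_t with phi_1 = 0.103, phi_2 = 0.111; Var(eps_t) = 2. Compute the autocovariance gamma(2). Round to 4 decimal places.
\gamma(2) = 0.2523

Multiply the model equation by X_{t-k} and take expectations. With theta_0 = psi_0 = 1 and psi_j the MA(infinity) weights, this gives
  gamma(k) - sum_i phi_i gamma(k-i) = c_k,
  c_k = sigma^2 * sum_{j=k..q} theta_j psi_{j-k}   (c_k = 0 for k > q),
using gamma(-m) = gamma(m).
Pure AR (q = 0): c_0 = sigma^2 = 2, c_k = 0 for k >= 1.
Equations for k = 0, 1, 2 (AR order 2, c_2 = 0):
  (E0) gamma(0) = phi_1 gamma(1) + phi_2 gamma(2) + c_0
  (E1) gamma(1) = phi_1 gamma(0) + phi_2 gamma(1) + c_1
  (E2) gamma(2) = phi_1 gamma(1) + phi_2 gamma(0)
From (E1): gamma(1) = A gamma(0) + B with
  A = phi_1 / (1 - phi_2) = 0.103 / 0.889 = 0.115861,   B = c_1 / (1 - phi_2) = 0 / 0.889 = 0.
Insert (E2) into (E0): gamma(0) (1 - phi_2^2) = phi_1 (1 + phi_2) gamma(1) + c_0.
  phi_1 (1 + phi_2) = (0.103)(1.111) = 0.114433,   1 - phi_2^2 = 0.987679.
Replace gamma(1) by A gamma(0) + B and collect gamma(0):
  gamma(0) [0.987679 - (0.114433)(0.115861)] = c_0 = 2
  gamma(0) * 0.974421 = 2
  gamma(0) = 2 / 0.974421 = 2.052501.
  gamma(1) = A gamma(0) = (0.115861)(2.052501) = 0.237804.
  gamma(2) = phi_1 gamma(1) + phi_2 gamma(0) = (0.103)(0.237804) + (0.111)(2.052501) = 0.252321.
Therefore gamma(2) = 0.2523 (to 4 decimal places).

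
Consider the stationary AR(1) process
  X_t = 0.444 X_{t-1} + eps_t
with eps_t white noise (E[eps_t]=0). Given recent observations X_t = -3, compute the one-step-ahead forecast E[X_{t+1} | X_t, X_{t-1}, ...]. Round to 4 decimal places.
E[X_{t+1} \mid \mathcal F_t] = -1.3320

For an AR(p) model X_t = c + sum_i phi_i X_{t-i} + eps_t, the
one-step-ahead conditional mean is
  E[X_{t+1} | X_t, ...] = c + sum_i phi_i X_{t+1-i}.
Substitute known values:
  E[X_{t+1} | ...] = (0.444) * (-3)
                   = -1.3320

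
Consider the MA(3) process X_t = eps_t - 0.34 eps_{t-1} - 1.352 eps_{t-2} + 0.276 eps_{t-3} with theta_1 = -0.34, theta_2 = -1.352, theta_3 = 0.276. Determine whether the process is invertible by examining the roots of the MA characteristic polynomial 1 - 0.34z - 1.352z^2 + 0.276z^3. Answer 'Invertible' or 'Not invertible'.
\text{Not invertible}

The MA(q) characteristic polynomial is P(z) = 1 - 0.34z - 1.352z^2 + 0.276z^3.
Invertibility requires all roots to lie outside the unit circle, i.e. |z| > 1 for every root.
Degree 3: look for a simple real root z0 first, then factor out (1 - z/z0) and solve the remaining quadratic.
Testing z0 = 5: P(5) = 1 + (-0.34)(5) + (-1.352)(5)^2 + (0.276)(5)^3
  = 1 + (-1.7) + (-33.8) + (34.5) = 0.  So z_0 = 5 is a root, |z_0| = 5.
Divide out the factor (1 - 0.2 z) = (1 - z/z0) (since 1/z0 = 0.2):
  P(z) = (1 - 0.2 z)(1 + (-0.14) z + (-1.38) z^2)
  [check: z-coef -0.14 - (0.2) = -0.34; z^2-coef -1.38 - (0.2)(-0.14) = -1.352; z^3-coef -(0.2)(-1.38) = 0.276.]
Remaining roots from the quadratic factor 1 + (-0.14) z + (-1.38) z^2:
  Set 1 + (-0.14) z + (-1.38) z^2 = 0, i.e. a z^2 + b z + c = 0 with a = -1.38, b = -0.14, c = 1.
  Discriminant D = b^2 - 4ac = (-0.14)^2 - 4*(-1.38)*1 = 0.0196 - (-5.52) = 5.5396.
  D >= 0, so the roots are real: z = (-b +/- sqrt(D)) / (2a) = (0.14 +/- 2.353635) / (-2.76).
    z_1 = (0.14 + 2.353635) / (-2.76) = -0.9035,   |z_1| = 0.9035.
    z_2 = (0.14 - 2.353635) / (-2.76) = 0.802,   |z_2| = 0.802.
Moduli of all roots: 5.0000, 0.9035, 0.8020.
All moduli strictly greater than 1? No.
Verdict: Not invertible.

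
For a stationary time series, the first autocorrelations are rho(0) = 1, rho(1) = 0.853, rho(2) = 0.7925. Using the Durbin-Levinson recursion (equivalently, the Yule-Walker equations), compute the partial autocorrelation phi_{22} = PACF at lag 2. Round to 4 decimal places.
\phi_{22} = 0.2382

The PACF at lag k is phi_{kk}, the last component of the solution
to the Yule-Walker system G_k phi = r_k where
  (G_k)_{ij} = rho(|i - j|), (r_k)_i = rho(i), i,j = 1..k.
Equivalently, Durbin-Levinson gives phi_{kk} iteratively:
  phi_{11} = rho(1)
  phi_{kk} = [rho(k) - sum_{j=1..k-1} phi_{k-1,j} rho(k-j)]
            / [1 - sum_{j=1..k-1} phi_{k-1,j} rho(j)],
  phi_{k,j} = phi_{k-1,j} - phi_{kk} phi_{k-1,k-j},  j = 1..k-1.
Step k = 1:
  phi_11 = rho(1) = 0.853.
Step k = 2:
  phi_22 = [rho(2) - phi_11 rho(1)] / [1 - phi_11 rho(1)] = [0.7925 - (0.853)(0.853)] / [1 - (0.853)(0.853)]
         = 0.064891 / 0.272391 = 0.2382.
Therefore phi_{22} = 0.2382.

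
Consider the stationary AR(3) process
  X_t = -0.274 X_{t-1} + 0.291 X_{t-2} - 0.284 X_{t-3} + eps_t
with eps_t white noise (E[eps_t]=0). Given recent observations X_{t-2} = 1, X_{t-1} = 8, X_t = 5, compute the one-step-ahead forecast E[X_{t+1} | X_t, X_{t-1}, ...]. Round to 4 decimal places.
E[X_{t+1} \mid \mathcal F_t] = 0.6740

For an AR(p) model X_t = c + sum_i phi_i X_{t-i} + eps_t, the
one-step-ahead conditional mean is
  E[X_{t+1} | X_t, ...] = c + sum_i phi_i X_{t+1-i}.
Substitute known values:
  E[X_{t+1} | ...] = (-0.274) * (5) + (0.291) * (8) + (-0.284) * (1)
                   = 0.6740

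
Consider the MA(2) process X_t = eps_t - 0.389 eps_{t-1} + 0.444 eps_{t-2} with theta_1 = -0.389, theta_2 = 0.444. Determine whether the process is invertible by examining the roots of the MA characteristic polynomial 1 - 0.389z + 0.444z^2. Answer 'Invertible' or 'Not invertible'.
\text{Invertible}

The MA(q) characteristic polynomial is P(z) = 1 - 0.389z + 0.444z^2.
Invertibility requires all roots to lie outside the unit circle, i.e. |z| > 1 for every root.
Set 1 + (-0.389) z + (0.444) z^2 = 0, i.e. a z^2 + b z + c = 0 with a = 0.444, b = -0.389, c = 1.
Discriminant D = b^2 - 4ac = (-0.389)^2 - 4*(0.444)*1 = 0.151321 - (1.776) = -1.624679.
D < 0, so the roots are the complex-conjugate pair z = (-b +/- i sqrt(-D)) / (2a) = 0.4381 +/- 1.4354i.
For a conjugate pair |z|^2 = z * conj(z) = (product of roots) = c/a = 1/(0.444) = 2.252252, so |z| = sqrt(2.252252) = 1.5008 for both roots.
Moduli of all roots: 1.5008, 1.5008.
All moduli strictly greater than 1? Yes.
Verdict: Invertible.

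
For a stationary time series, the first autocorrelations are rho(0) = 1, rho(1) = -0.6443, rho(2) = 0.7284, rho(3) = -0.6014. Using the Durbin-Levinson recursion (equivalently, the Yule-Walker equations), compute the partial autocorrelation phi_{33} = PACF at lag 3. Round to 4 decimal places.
\phi_{33} = -0.0920

The PACF at lag k is phi_{kk}, the last component of the solution
to the Yule-Walker system G_k phi = r_k where
  (G_k)_{ij} = rho(|i - j|), (r_k)_i = rho(i), i,j = 1..k.
Equivalently, Durbin-Levinson gives phi_{kk} iteratively:
  phi_{11} = rho(1)
  phi_{kk} = [rho(k) - sum_{j=1..k-1} phi_{k-1,j} rho(k-j)]
            / [1 - sum_{j=1..k-1} phi_{k-1,j} rho(j)],
  phi_{k,j} = phi_{k-1,j} - phi_{kk} phi_{k-1,k-j},  j = 1..k-1.
Step k = 1:
  phi_11 = rho(1) = -0.6443.
Step k = 2:
  phi_22 = [rho(2) - phi_11 rho(1)] / [1 - phi_11 rho(1)] = [0.7284 - (-0.6443)(-0.6443)] / [1 - (-0.6443)(-0.6443)]
         = 0.31327751 / 0.58487751 = 0.535629.
  Update: phi_21 = phi_11 - phi_22 phi_11 = -0.6443 - (0.535629)(-0.6443) = -0.299194.
Step k = 3:
  phi_33 = [rho(3) - phi_21 rho(2) - phi_22 rho(1)] / [1 - phi_21 rho(1) - phi_22 rho(2)]
    numerator   = -0.6014 - (-0.299194)(0.7284) - (0.535629)(-0.6443) = -0.03836111
    denominator = 1 - (-0.299194)(-0.6443) - (0.535629)(0.7284) = 0.41707691
  phi_33 = -0.03836111 / 0.41707691 = -0.092.
Therefore phi_{33} = -0.0920.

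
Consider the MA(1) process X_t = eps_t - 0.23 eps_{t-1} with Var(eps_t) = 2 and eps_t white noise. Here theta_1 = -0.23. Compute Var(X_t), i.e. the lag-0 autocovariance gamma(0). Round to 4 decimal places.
\gamma(0) = 2.1058

For an MA(q) process X_t = eps_t + sum_i theta_i eps_{t-i} with
Var(eps_t) = sigma^2, the variance is
  gamma(0) = sigma^2 * (1 + sum_i theta_i^2).
  sum_i theta_i^2 = (-0.23)^2 = 0.0529.
  gamma(0) = 2 * (1 + 0.0529) = 2 * 1.0529 = 2.1058.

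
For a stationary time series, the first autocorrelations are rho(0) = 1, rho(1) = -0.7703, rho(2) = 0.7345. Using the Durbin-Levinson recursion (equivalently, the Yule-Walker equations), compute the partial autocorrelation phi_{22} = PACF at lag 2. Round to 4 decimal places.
\phi_{22} = 0.3471

The PACF at lag k is phi_{kk}, the last component of the solution
to the Yule-Walker system G_k phi = r_k where
  (G_k)_{ij} = rho(|i - j|), (r_k)_i = rho(i), i,j = 1..k.
Equivalently, Durbin-Levinson gives phi_{kk} iteratively:
  phi_{11} = rho(1)
  phi_{kk} = [rho(k) - sum_{j=1..k-1} phi_{k-1,j} rho(k-j)]
            / [1 - sum_{j=1..k-1} phi_{k-1,j} rho(j)],
  phi_{k,j} = phi_{k-1,j} - phi_{kk} phi_{k-1,k-j},  j = 1..k-1.
Step k = 1:
  phi_11 = rho(1) = -0.7703.
Step k = 2:
  phi_22 = [rho(2) - phi_11 rho(1)] / [1 - phi_11 rho(1)] = [0.7345 - (-0.7703)(-0.7703)] / [1 - (-0.7703)(-0.7703)]
         = 0.14113791 / 0.40663791 = 0.3471.
Therefore phi_{22} = 0.3471.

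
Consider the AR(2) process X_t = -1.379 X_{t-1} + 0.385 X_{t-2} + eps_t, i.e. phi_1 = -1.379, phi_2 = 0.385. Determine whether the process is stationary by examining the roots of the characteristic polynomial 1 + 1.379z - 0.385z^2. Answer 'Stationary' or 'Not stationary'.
\text{Not stationary}

The AR(p) characteristic polynomial is P(z) = 1 + 1.379z - 0.385z^2.
Stationarity requires all roots to lie outside the unit circle, i.e. |z| > 1 for every root.
Set 1 + (1.379) z + (-0.385) z^2 = 0, i.e. a z^2 + b z + c = 0 with a = -0.385, b = 1.379, c = 1.
Discriminant D = b^2 - 4ac = (1.379)^2 - 4*(-0.385)*1 = 1.901641 - (-1.54) = 3.441641.
D >= 0, so the roots are real: z = (-b +/- sqrt(D)) / (2a) = (-1.379 +/- 1.855166) / (-0.77).
  z_1 = (-1.379 + 1.855166) / (-0.77) = -0.6184,   |z_1| = 0.6184.
  z_2 = (-1.379 - 1.855166) / (-0.77) = 4.2002,   |z_2| = 4.2002.
Moduli of all roots: 0.6184, 4.2002.
All moduli strictly greater than 1? No.
Verdict: Not stationary.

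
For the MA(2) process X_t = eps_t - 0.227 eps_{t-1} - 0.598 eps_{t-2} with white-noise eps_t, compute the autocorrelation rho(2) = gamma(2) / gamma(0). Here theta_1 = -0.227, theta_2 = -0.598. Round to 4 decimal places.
\rho(2) = -0.4244

For an MA(q) process with theta_0 = 1, the autocovariance is
  gamma(k) = sigma^2 * sum_{i=0..q-k} theta_i * theta_{i+k},
and rho(k) = gamma(k) / gamma(0). Sigma^2 cancels.
  numerator   = (1)*(-0.598) = -0.598.
  denominator = (1)^2 + (-0.227)^2 + (-0.598)^2 = 1.409133.
  rho(2) = -0.598 / 1.409133 = -0.4244.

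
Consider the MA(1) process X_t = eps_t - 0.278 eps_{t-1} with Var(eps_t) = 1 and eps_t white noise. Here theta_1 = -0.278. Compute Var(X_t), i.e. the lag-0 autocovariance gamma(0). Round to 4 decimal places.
\gamma(0) = 1.0773

For an MA(q) process X_t = eps_t + sum_i theta_i eps_{t-i} with
Var(eps_t) = sigma^2, the variance is
  gamma(0) = sigma^2 * (1 + sum_i theta_i^2).
  sum_i theta_i^2 = (-0.278)^2 = 0.077284.
  gamma(0) = 1 * (1 + 0.077284) = 1 * 1.077284 = 1.077284, which rounds to 1.0773.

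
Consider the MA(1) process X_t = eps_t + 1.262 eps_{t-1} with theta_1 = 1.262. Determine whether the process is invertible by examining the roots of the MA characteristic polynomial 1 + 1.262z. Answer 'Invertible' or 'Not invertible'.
\text{Not invertible}

The MA(q) characteristic polynomial is P(z) = 1 + 1.262z.
Invertibility requires all roots to lie outside the unit circle, i.e. |z| > 1 for every root.
This is linear in z: 1 + (1.262) z = 0  =>  z = -1/(1.262) = -0.792393,  |z| = 0.792393.
Moduli of all roots: 0.7924.
All moduli strictly greater than 1? No.
Verdict: Not invertible.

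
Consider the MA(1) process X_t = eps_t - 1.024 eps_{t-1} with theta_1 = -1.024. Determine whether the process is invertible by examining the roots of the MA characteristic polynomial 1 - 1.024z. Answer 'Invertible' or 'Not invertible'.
\text{Not invertible}

The MA(q) characteristic polynomial is P(z) = 1 - 1.024z.
Invertibility requires all roots to lie outside the unit circle, i.e. |z| > 1 for every root.
This is linear in z: 1 + (-1.024) z = 0  =>  z = -1/(-1.024) = 0.976562,  |z| = 0.976562.
Moduli of all roots: 0.9766.
All moduli strictly greater than 1? No.
Verdict: Not invertible.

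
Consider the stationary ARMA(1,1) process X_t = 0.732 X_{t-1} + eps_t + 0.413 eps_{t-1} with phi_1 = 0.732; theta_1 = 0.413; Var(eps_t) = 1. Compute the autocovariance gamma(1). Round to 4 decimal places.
\gamma(1) = 3.2125

Multiply the model equation by X_{t-k} and take expectations. With theta_0 = psi_0 = 1 and psi_j the MA(infinity) weights, this gives
  gamma(k) - sum_i phi_i gamma(k-i) = c_k,
  c_k = sigma^2 * sum_{j=k..q} theta_j psi_{j-k}   (c_k = 0 for k > q),
using gamma(-m) = gamma(m).
psi-weights needed (psi_j = theta_j + sum_i phi_i psi_{j-i}):
  psi_1 = theta_1 + phi_1 = 0.413 + (0.732) = 1.145
Right-hand sides:
  c_0 = sigma^2 (1 + theta_1 psi_1) = 1 * (1 + (0.413)(1.145)) = 1 * 1.472885 = 1.472885
  c_1 = sigma^2 theta_1 = 1 * (0.413) = 0.413
  c_2 = 0
Equations for k = 0 and k = 1 (AR order 1):
  gamma(0) = phi_1 gamma(1) + c_0
  gamma(1) = phi_1 gamma(0) + c_1
Substituting the second into the first: gamma(0) (1 - phi_1^2) = c_0 + phi_1 c_1, so
  gamma(0) = (c_0 + phi_1 c_1) / (1 - phi_1^2) = (1.472885 + (0.732)(0.413)) / (1 - (0.732)^2) = 1.775201 / 0.464176 = 3.824414.
  gamma(1) = phi_1 gamma(0) + c_1 = (0.732)(3.824414) + (0.413) = 3.212471.
Therefore gamma(1) = 3.2125 (to 4 decimal places).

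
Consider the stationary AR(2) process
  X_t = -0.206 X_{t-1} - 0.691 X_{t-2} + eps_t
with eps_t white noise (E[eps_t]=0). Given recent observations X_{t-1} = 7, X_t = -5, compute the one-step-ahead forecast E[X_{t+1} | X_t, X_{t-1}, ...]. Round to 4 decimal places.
E[X_{t+1} \mid \mathcal F_t] = -3.8070

For an AR(p) model X_t = c + sum_i phi_i X_{t-i} + eps_t, the
one-step-ahead conditional mean is
  E[X_{t+1} | X_t, ...] = c + sum_i phi_i X_{t+1-i}.
Substitute known values:
  E[X_{t+1} | ...] = (-0.206) * (-5) + (-0.691) * (7)
                   = -3.8070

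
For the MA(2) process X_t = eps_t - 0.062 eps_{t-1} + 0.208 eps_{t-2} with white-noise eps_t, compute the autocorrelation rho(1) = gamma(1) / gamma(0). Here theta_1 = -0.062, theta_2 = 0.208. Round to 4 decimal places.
\rho(1) = -0.0715

For an MA(q) process with theta_0 = 1, the autocovariance is
  gamma(k) = sigma^2 * sum_{i=0..q-k} theta_i * theta_{i+k},
and rho(k) = gamma(k) / gamma(0). Sigma^2 cancels.
  numerator   = (1)*(-0.062) + (-0.062)*(0.208) = -0.074896.
  denominator = (1)^2 + (-0.062)^2 + (0.208)^2 = 1.047108.
  rho(1) = -0.074896 / 1.047108 = -0.0715.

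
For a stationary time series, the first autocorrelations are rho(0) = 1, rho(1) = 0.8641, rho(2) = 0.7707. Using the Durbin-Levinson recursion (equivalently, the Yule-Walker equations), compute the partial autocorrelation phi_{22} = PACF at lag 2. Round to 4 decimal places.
\phi_{22} = 0.0949

The PACF at lag k is phi_{kk}, the last component of the solution
to the Yule-Walker system G_k phi = r_k where
  (G_k)_{ij} = rho(|i - j|), (r_k)_i = rho(i), i,j = 1..k.
Equivalently, Durbin-Levinson gives phi_{kk} iteratively:
  phi_{11} = rho(1)
  phi_{kk} = [rho(k) - sum_{j=1..k-1} phi_{k-1,j} rho(k-j)]
            / [1 - sum_{j=1..k-1} phi_{k-1,j} rho(j)],
  phi_{k,j} = phi_{k-1,j} - phi_{kk} phi_{k-1,k-j},  j = 1..k-1.
Step k = 1:
  phi_11 = rho(1) = 0.8641.
Step k = 2:
  phi_22 = [rho(2) - phi_11 rho(1)] / [1 - phi_11 rho(1)] = [0.7707 - (0.8641)(0.8641)] / [1 - (0.8641)(0.8641)]
         = 0.02403119 / 0.25333119 = 0.0949.
Therefore phi_{22} = 0.0949.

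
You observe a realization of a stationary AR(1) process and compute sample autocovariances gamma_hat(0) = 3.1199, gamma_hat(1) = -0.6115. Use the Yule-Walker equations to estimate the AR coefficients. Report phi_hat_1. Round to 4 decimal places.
\hat\phi_{1} = -0.1960

The Yule-Walker equations for an AR(p) process read, in matrix form,
  Gamma_p phi = r_p,   with   (Gamma_p)_{ij} = gamma(|i - j|),
                       (r_p)_i = gamma(i),   i,j = 1..p.
Substitute the sample gammas (Toeplitz matrix and right-hand side of size 1):
  Gamma_p = [[3.1199]]
  r_p     = [-0.6115]
With p = 1 this is the single equation gamma(0) phi_1 = gamma(1):
  phi_hat_1 = gamma(1) / gamma(0) = -0.6115 / 3.1199 = -0.1960.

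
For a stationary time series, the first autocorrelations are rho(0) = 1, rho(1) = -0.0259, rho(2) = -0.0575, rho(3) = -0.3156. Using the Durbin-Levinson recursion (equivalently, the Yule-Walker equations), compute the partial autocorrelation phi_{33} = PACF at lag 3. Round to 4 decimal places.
\phi_{33} = -0.3200

The PACF at lag k is phi_{kk}, the last component of the solution
to the Yule-Walker system G_k phi = r_k where
  (G_k)_{ij} = rho(|i - j|), (r_k)_i = rho(i), i,j = 1..k.
Equivalently, Durbin-Levinson gives phi_{kk} iteratively:
  phi_{11} = rho(1)
  phi_{kk} = [rho(k) - sum_{j=1..k-1} phi_{k-1,j} rho(k-j)]
            / [1 - sum_{j=1..k-1} phi_{k-1,j} rho(j)],
  phi_{k,j} = phi_{k-1,j} - phi_{kk} phi_{k-1,k-j},  j = 1..k-1.
Step k = 1:
  phi_11 = rho(1) = -0.0259.
Step k = 2:
  phi_22 = [rho(2) - phi_11 rho(1)] / [1 - phi_11 rho(1)] = [-0.0575 - (-0.0259)(-0.0259)] / [1 - (-0.0259)(-0.0259)]
         = -0.05817081 / 0.99932919 = -0.05821.
  Update: phi_21 = phi_11 - phi_22 phi_11 = -0.0259 - (-0.05821)(-0.0259) = -0.027408.
Step k = 3:
  phi_33 = [rho(3) - phi_21 rho(2) - phi_22 rho(1)] / [1 - phi_21 rho(1) - phi_22 rho(2)]
    numerator   = -0.3156 - (-0.027408)(-0.0575) - (-0.05821)(-0.0259) = -0.31868357
    denominator = 1 - (-0.027408)(-0.0259) - (-0.05821)(-0.0575) = 0.99594308
  phi_33 = -0.31868357 / 0.99594308 = -0.32.
Therefore phi_{33} = -0.3200.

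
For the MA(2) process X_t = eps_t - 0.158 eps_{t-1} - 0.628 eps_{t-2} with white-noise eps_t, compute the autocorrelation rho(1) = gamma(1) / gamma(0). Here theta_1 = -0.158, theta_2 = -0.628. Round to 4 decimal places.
\rho(1) = -0.0414

For an MA(q) process with theta_0 = 1, the autocovariance is
  gamma(k) = sigma^2 * sum_{i=0..q-k} theta_i * theta_{i+k},
and rho(k) = gamma(k) / gamma(0). Sigma^2 cancels.
  numerator   = (1)*(-0.158) + (-0.158)*(-0.628) = -0.058776.
  denominator = (1)^2 + (-0.158)^2 + (-0.628)^2 = 1.419348.
  rho(1) = -0.058776 / 1.419348 = -0.0414.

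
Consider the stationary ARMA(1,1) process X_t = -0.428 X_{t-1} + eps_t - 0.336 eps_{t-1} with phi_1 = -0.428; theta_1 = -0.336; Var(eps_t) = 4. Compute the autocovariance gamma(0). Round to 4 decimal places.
\gamma(0) = 6.8584

Multiply the model equation by X_{t-k} and take expectations. With theta_0 = psi_0 = 1 and psi_j the MA(infinity) weights, this gives
  gamma(k) - sum_i phi_i gamma(k-i) = c_k,
  c_k = sigma^2 * sum_{j=k..q} theta_j psi_{j-k}   (c_k = 0 for k > q),
using gamma(-m) = gamma(m).
psi-weights needed (psi_j = theta_j + sum_i phi_i psi_{j-i}):
  psi_1 = theta_1 + phi_1 = -0.336 + (-0.428) = -0.764
Right-hand sides:
  c_0 = sigma^2 (1 + theta_1 psi_1) = 4 * (1 + (-0.336)(-0.764)) = 4 * 1.256704 = 5.026816
  c_1 = sigma^2 theta_1 = 4 * (-0.336) = -1.344
  c_2 = 0
Equations for k = 0 and k = 1 (AR order 1):
  gamma(0) = phi_1 gamma(1) + c_0
  gamma(1) = phi_1 gamma(0) + c_1
Substituting the second into the first: gamma(0) (1 - phi_1^2) = c_0 + phi_1 c_1, so
  gamma(0) = (c_0 + phi_1 c_1) / (1 - phi_1^2) = (5.026816 + (-0.428)(-1.344)) / (1 - (-0.428)^2) = 5.602048 / 0.816816 = 6.858397.
Therefore gamma(0) = 6.8584 (to 4 decimal places).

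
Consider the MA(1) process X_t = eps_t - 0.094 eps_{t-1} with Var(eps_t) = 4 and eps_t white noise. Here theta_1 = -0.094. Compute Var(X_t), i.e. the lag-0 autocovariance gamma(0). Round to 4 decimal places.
\gamma(0) = 4.0353

For an MA(q) process X_t = eps_t + sum_i theta_i eps_{t-i} with
Var(eps_t) = sigma^2, the variance is
  gamma(0) = sigma^2 * (1 + sum_i theta_i^2).
  sum_i theta_i^2 = (-0.094)^2 = 0.008836.
  gamma(0) = 4 * (1 + 0.008836) = 4 * 1.008836 = 4.035344, which rounds to 4.0353.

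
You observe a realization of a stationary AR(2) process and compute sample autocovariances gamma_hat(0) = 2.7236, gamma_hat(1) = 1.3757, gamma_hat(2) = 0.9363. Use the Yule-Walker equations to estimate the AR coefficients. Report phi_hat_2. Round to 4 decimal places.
\hat\phi_{2} = 0.1190

The Yule-Walker equations for an AR(p) process read, in matrix form,
  Gamma_p phi = r_p,   with   (Gamma_p)_{ij} = gamma(|i - j|),
                       (r_p)_i = gamma(i),   i,j = 1..p.
Substitute the sample gammas (Toeplitz matrix and right-hand side of size 2):
  Gamma_p = [[2.7236, 1.3757], [1.3757, 2.7236]]
  r_p     = [1.3757, 0.9363]
Written out:
  2.7236 phi_1 + 1.3757 phi_2 = 1.3757
  1.3757 phi_1 + 2.7236 phi_2 = 0.9363
Solve by Cramer's rule:
  det = gamma(0)^2 - gamma(1)^2 = (2.7236)^2 - (1.3757)^2 = 7.41799696 - 1.89255049 = 5.52544647
  phi_hat_1 = [gamma(1) gamma(0) - gamma(1) gamma(2)] / det = [(1.3757)(2.7236) - (1.3757)(0.9363)] / 5.52544647 = 2.45878861 / 5.52544647 = 0.445
  phi_hat_2 = [gamma(0) gamma(2) - gamma(1)^2] / det = [(2.7236)(0.9363) - (1.3757)^2] / 5.52544647 = 0.65755619 / 5.52544647 = 0.119
So phi_hat = [0.4450, 0.1190].
Therefore phi_hat_2 = 0.1190.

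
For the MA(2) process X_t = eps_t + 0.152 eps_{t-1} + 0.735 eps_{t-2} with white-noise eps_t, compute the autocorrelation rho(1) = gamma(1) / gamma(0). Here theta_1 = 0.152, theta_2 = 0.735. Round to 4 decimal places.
\rho(1) = 0.1687

For an MA(q) process with theta_0 = 1, the autocovariance is
  gamma(k) = sigma^2 * sum_{i=0..q-k} theta_i * theta_{i+k},
and rho(k) = gamma(k) / gamma(0). Sigma^2 cancels.
  numerator   = (1)*(0.152) + (0.152)*(0.735) = 0.26372.
  denominator = (1)^2 + (0.152)^2 + (0.735)^2 = 1.563329.
  rho(1) = 0.26372 / 1.563329 = 0.1687.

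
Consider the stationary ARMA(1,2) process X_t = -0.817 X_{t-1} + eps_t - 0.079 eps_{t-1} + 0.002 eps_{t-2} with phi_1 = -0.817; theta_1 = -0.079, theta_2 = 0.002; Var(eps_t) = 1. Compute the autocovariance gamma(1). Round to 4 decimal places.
\gamma(1) = -2.8776

Multiply the model equation by X_{t-k} and take expectations. With theta_0 = psi_0 = 1 and psi_j the MA(infinity) weights, this gives
  gamma(k) - sum_i phi_i gamma(k-i) = c_k,
  c_k = sigma^2 * sum_{j=k..q} theta_j psi_{j-k}   (c_k = 0 for k > q),
using gamma(-m) = gamma(m).
psi-weights needed (psi_j = theta_j + sum_i phi_i psi_{j-i}):
  psi_1 = theta_1 + phi_1 = -0.079 + (-0.817) = -0.896
  psi_2 = theta_2 + phi_1 psi_1 = 0.002 + (-0.817)(-0.896) = 0.734032
Right-hand sides:
  c_0 = sigma^2 (1 + theta_1 psi_1 + theta_2 psi_2) = 1 * (1 + (-0.079)(-0.896) + (0.002)(0.734032)) = 1 * 1.072252 = 1.072252
  c_1 = sigma^2 (theta_1 + theta_2 psi_1) = 1 * (-0.079 + (0.002)(-0.896)) = -0.080792
  c_2 = sigma^2 theta_2 = 1 * (0.002) = 0.002
Equations for k = 0 and k = 1 (AR order 1):
  gamma(0) = phi_1 gamma(1) + c_0
  gamma(1) = phi_1 gamma(0) + c_1
Substituting the second into the first: gamma(0) (1 - phi_1^2) = c_0 + phi_1 c_1, so
  gamma(0) = (c_0 + phi_1 c_1) / (1 - phi_1^2) = (1.072252 + (-0.817)(-0.080792)) / (1 - (-0.817)^2) = 1.138259 / 0.332511 = 3.423222.
  gamma(1) = phi_1 gamma(0) + c_1 = (-0.817)(3.423222) + (-0.080792) = -2.877565.
Therefore gamma(1) = -2.8776 (to 4 decimal places).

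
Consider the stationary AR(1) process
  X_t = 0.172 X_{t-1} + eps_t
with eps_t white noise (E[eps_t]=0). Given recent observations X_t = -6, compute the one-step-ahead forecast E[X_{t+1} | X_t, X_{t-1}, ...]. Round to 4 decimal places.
E[X_{t+1} \mid \mathcal F_t] = -1.0320

For an AR(p) model X_t = c + sum_i phi_i X_{t-i} + eps_t, the
one-step-ahead conditional mean is
  E[X_{t+1} | X_t, ...] = c + sum_i phi_i X_{t+1-i}.
Substitute known values:
  E[X_{t+1} | ...] = (0.172) * (-6)
                   = -1.0320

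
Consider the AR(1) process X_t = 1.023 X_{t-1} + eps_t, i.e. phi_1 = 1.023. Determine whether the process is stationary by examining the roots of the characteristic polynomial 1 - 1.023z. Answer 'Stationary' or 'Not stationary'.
\text{Not stationary}

The AR(p) characteristic polynomial is P(z) = 1 - 1.023z.
Stationarity requires all roots to lie outside the unit circle, i.e. |z| > 1 for every root.
This is linear in z: 1 + (-1.023) z = 0  =>  z = -1/(-1.023) = 0.977517,  |z| = 0.977517.
Moduli of all roots: 0.9775.
All moduli strictly greater than 1? No.
Verdict: Not stationary.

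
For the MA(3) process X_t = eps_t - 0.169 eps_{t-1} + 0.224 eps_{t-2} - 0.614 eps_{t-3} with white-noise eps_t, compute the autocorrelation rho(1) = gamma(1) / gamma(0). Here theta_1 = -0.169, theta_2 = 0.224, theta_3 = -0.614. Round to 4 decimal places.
\rho(1) = -0.2366

For an MA(q) process with theta_0 = 1, the autocovariance is
  gamma(k) = sigma^2 * sum_{i=0..q-k} theta_i * theta_{i+k},
and rho(k) = gamma(k) / gamma(0). Sigma^2 cancels.
  numerator   = (1)*(-0.169) + (-0.169)*(0.224) + (0.224)*(-0.614) = -0.344392.
  denominator = (1)^2 + (-0.169)^2 + (0.224)^2 + (-0.614)^2 = 1.455733.
  rho(1) = -0.344392 / 1.455733 = -0.2366.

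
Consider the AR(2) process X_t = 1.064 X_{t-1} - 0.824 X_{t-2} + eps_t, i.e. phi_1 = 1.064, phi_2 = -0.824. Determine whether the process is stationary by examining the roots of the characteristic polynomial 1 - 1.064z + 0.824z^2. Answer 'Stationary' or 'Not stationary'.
\text{Stationary}

The AR(p) characteristic polynomial is P(z) = 1 - 1.064z + 0.824z^2.
Stationarity requires all roots to lie outside the unit circle, i.e. |z| > 1 for every root.
Set 1 + (-1.064) z + (0.824) z^2 = 0, i.e. a z^2 + b z + c = 0 with a = 0.824, b = -1.064, c = 1.
Discriminant D = b^2 - 4ac = (-1.064)^2 - 4*(0.824)*1 = 1.132096 - (3.296) = -2.163904.
D < 0, so the roots are the complex-conjugate pair z = (-b +/- i sqrt(-D)) / (2a) = 0.6456 +/- 0.8926i.
For a conjugate pair |z|^2 = z * conj(z) = (product of roots) = c/a = 1/(0.824) = 1.213592, so |z| = sqrt(1.213592) = 1.1016 for both roots.
Moduli of all roots: 1.1016, 1.1016.
All moduli strictly greater than 1? Yes.
Verdict: Stationary.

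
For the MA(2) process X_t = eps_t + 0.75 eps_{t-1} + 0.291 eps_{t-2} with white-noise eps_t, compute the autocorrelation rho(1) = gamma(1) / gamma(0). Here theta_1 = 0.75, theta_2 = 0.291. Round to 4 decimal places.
\rho(1) = 0.5878

For an MA(q) process with theta_0 = 1, the autocovariance is
  gamma(k) = sigma^2 * sum_{i=0..q-k} theta_i * theta_{i+k},
and rho(k) = gamma(k) / gamma(0). Sigma^2 cancels.
  numerator   = (1)*(0.75) + (0.75)*(0.291) = 0.96825.
  denominator = (1)^2 + (0.75)^2 + (0.291)^2 = 1.647181.
  rho(1) = 0.96825 / 1.647181 = 0.5878.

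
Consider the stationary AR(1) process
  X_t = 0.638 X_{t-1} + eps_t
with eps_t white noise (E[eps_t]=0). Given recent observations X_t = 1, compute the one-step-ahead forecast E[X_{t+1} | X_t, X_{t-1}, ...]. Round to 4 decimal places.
E[X_{t+1} \mid \mathcal F_t] = 0.6380

For an AR(p) model X_t = c + sum_i phi_i X_{t-i} + eps_t, the
one-step-ahead conditional mean is
  E[X_{t+1} | X_t, ...] = c + sum_i phi_i X_{t+1-i}.
Substitute known values:
  E[X_{t+1} | ...] = (0.638) * (1)
                   = 0.6380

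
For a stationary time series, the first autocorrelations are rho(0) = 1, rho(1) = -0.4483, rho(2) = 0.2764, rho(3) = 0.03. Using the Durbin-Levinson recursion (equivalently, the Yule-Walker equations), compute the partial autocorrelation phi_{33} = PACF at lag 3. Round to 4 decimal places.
\phi_{33} = 0.2330

The PACF at lag k is phi_{kk}, the last component of the solution
to the Yule-Walker system G_k phi = r_k where
  (G_k)_{ij} = rho(|i - j|), (r_k)_i = rho(i), i,j = 1..k.
Equivalently, Durbin-Levinson gives phi_{kk} iteratively:
  phi_{11} = rho(1)
  phi_{kk} = [rho(k) - sum_{j=1..k-1} phi_{k-1,j} rho(k-j)]
            / [1 - sum_{j=1..k-1} phi_{k-1,j} rho(j)],
  phi_{k,j} = phi_{k-1,j} - phi_{kk} phi_{k-1,k-j},  j = 1..k-1.
Step k = 1:
  phi_11 = rho(1) = -0.4483.
Step k = 2:
  phi_22 = [rho(2) - phi_11 rho(1)] / [1 - phi_11 rho(1)] = [0.2764 - (-0.4483)(-0.4483)] / [1 - (-0.4483)(-0.4483)]
         = 0.07542711 / 0.79902711 = 0.094399.
  Update: phi_21 = phi_11 - phi_22 phi_11 = -0.4483 - (0.094399)(-0.4483) = -0.405981.
Step k = 3:
  phi_33 = [rho(3) - phi_21 rho(2) - phi_22 rho(1)] / [1 - phi_21 rho(1) - phi_22 rho(2)]
    numerator   = 0.03 - (-0.405981)(0.2764) - (0.094399)(-0.4483) = 0.1845321
    denominator = 1 - (-0.405981)(-0.4483) - (0.094399)(0.2764) = 0.79190689
  phi_33 = 0.1845321 / 0.79190689 = 0.233.
Therefore phi_{33} = 0.2330.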